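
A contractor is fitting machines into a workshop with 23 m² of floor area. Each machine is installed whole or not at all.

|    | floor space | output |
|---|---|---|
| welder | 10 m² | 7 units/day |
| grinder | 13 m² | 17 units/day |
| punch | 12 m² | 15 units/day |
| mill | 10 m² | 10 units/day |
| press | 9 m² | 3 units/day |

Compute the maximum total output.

grinder + mill: floor space 13 + 10 = 23 ≤ 23, output 17 + 10 = 27.
punch + mill: floor space 12 + 10 = 22 ≤ 23, output 15 + 10 = 25.
Best is grinder and mill with total output 27.

27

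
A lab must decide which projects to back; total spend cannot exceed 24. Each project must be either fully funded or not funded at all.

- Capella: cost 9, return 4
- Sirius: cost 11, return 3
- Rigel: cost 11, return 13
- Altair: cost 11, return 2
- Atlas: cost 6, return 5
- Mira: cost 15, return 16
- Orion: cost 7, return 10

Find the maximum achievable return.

Take Rigel, Atlas, and Orion: cost 11 + 6 + 7 = 24 ≤ 24, return 13 + 5 + 10 = 28.
No other feasible combination does better.

28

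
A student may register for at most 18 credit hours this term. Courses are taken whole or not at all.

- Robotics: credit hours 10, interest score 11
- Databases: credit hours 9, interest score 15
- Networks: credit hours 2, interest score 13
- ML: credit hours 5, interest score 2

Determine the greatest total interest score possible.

Databases + Networks + ML: credit hours 9 + 2 + 5 = 16 ≤ 18, interest score 15 + 13 + 2 = 30.
Robotics + Networks + ML: credit hours 10 + 2 + 5 = 17 ≤ 18, interest score 11 + 13 + 2 = 26.
Databases + Networks: credit hours 9 + 2 = 11 ≤ 18, interest score 15 + 13 = 28.
Best is Databases, Networks, and ML with total interest score 30.

30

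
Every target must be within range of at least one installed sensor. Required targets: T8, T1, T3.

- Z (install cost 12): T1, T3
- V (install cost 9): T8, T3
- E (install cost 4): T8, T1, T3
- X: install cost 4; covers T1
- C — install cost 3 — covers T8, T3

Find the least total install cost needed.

E alone covers T8, T1, T3 — every target.
Total install cost: 4.
No cover costs less than 4.

4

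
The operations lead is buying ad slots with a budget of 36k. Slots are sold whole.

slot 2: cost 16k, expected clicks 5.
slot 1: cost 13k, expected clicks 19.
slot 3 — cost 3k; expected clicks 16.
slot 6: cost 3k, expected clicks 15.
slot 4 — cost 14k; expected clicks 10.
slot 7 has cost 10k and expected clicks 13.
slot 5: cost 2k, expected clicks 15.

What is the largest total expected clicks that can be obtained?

78

This is an integer program with binary decision variables.
Allowing fractional choices, the relaxed optimum would be about 81.6, but ad slots are indivisible.
slot 3 + slot 6 + slot 4 + slot 7 + slot 5: cost 3 + 3 + 14 + 10 + 2 = 32 ≤ 36, expected clicks 16 + 15 + 10 + 13 + 15 = 69.
slot 1 + slot 3 + slot 6 + slot 4 + slot 5: cost 13 + 3 + 3 + 14 + 2 = 35 ≤ 36, expected clicks 19 + 16 + 15 + 10 + 15 = 75.
slot 1 + slot 3 + slot 6 + slot 7 + slot 5: cost 13 + 3 + 3 + 10 + 2 = 31 ≤ 36, expected clicks 19 + 16 + 15 + 13 + 15 = 78.
Best is slot 1, slot 3, slot 6, slot 7, and slot 5 with total expected clicks 78.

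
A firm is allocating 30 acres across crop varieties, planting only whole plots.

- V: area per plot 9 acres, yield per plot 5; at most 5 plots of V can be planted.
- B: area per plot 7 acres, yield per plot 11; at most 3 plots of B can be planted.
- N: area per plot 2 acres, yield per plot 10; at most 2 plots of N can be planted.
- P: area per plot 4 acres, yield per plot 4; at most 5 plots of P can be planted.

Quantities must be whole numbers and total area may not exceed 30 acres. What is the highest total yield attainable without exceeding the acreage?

57

N has the best ratio (10/2); taking only N gives at most 2×10 = 20 (stopped by the supply cap of 2).
Mixing does better — 3×B, 2×N, and 1×P: area 29 ≤ 30, yield 3·11 + 2·10 + 1·4 = 57.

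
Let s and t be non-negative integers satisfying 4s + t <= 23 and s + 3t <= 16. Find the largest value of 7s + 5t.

(s,t)=(5,3) is feasible, giving 50.
(s,t)=(4,4) is feasible, giving 48.
(s,t)=(5,2) is feasible, giving 45.
The best lattice point is (5,3), giving 50.

50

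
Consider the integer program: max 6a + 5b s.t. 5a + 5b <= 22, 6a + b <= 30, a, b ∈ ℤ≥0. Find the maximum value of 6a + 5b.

24

(a,b)=(4,0) is feasible, giving 24.
(a,b)=(3,1) is feasible, giving 23.
(a,b)=(3,0) is feasible, giving 18.
Maximum is 24 at (a,b)=(4,0).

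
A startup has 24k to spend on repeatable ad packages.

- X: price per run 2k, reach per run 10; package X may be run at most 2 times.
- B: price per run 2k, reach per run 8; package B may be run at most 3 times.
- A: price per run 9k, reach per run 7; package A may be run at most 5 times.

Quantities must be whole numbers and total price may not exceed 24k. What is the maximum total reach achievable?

This is a bounded integer knapsack.
X has the best ratio (10/2); taking only X gives at most 2×10 = 20 (stopped by the supply cap of 2).
Mixing does better — 2×X, 3×B, and 1×A: price 19 ≤ 24, reach 2·10 + 3·8 + 1·7 = 51.

51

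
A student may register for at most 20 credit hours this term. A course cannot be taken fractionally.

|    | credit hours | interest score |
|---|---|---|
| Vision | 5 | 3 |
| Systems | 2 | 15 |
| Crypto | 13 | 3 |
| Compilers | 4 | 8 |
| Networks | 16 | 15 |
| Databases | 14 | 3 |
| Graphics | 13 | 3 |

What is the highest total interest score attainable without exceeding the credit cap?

This is a 0-1 knapsack instance.
Allowing fractional choices, the relaxed optimum would be about 36.1, but courses are indivisible.
Vision + Systems + Compilers: credit hours 5 + 2 + 4 = 11 ≤ 20, interest score 3 + 15 + 8 = 26.
Systems + Networks: credit hours 2 + 16 = 18 ≤ 20, interest score 15 + 15 = 30.
Systems + Crypto + Compilers: credit hours 2 + 13 + 4 = 19 ≤ 20, interest score 15 + 3 + 8 = 26.
Best is Systems and Networks with total interest score 30.

30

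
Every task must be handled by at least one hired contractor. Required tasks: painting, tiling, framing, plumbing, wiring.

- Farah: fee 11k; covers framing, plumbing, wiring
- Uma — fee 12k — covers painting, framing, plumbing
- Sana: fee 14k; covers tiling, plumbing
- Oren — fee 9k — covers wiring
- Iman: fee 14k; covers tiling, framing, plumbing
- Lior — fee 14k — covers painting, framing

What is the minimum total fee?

35

Choose Uma, Sana, and Oren: together they cover painting, tiling, framing, plumbing, wiring — every task.
Total fee: 12 + 14 + 9 = 35.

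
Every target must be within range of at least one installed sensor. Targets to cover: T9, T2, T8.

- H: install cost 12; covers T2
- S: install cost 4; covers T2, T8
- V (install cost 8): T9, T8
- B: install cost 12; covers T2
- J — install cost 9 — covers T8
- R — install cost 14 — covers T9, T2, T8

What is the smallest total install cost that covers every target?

12

Choose S and V: together they cover T9, T2, T8 — every target.
Total install cost: 4 + 8 = 12.
No cover costs less than 12.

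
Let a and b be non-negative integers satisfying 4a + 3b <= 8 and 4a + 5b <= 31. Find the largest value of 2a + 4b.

The continuous relaxation peaks at (0, 2.67) with value 10.67; rounding to a feasible lattice point costs some objective.
(a,b)=(0,2): 4·0+3·2=6≤8, 4·0+5·2=10≤31, objective 8.
(a,b)=(1,1): 4·1+3·1=7≤8, 4·1+5·1=9≤31, objective 6.
(a,b)=(0,1): 4·0+3·1=3≤8, 4·0+5·1=5≤31, objective 4.
No feasible integer point exceeds 8.

8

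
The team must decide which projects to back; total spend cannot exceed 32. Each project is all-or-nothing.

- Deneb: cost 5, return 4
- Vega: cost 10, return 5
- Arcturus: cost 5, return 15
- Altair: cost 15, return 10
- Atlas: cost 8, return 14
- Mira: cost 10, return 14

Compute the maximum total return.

Take Deneb, Arcturus, Atlas, and Mira: cost 5 + 5 + 8 + 10 = 28 ≤ 32, return 4 + 15 + 14 + 14 = 47.
No other feasible combination does better.

47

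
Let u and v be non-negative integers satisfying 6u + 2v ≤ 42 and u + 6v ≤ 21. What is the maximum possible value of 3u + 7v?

32

Relaxing integrality, the LP optimum is 35.82 at (u,v) = (6.18, 2.47), which is not an integer point.
(u,v)=(6,2): 6·6+2·2=40≤42, 1·6+6·2=18≤21, objective 32.
(u,v)=(5,2): 6·5+2·2=34≤42, 1·5+6·2=17≤21, objective 29.
(u,v)=(6,1): 6·6+2·1=38≤42, 1·6+6·1=12≤21, objective 25.
Maximum is 32 at (u,v)=(6,2).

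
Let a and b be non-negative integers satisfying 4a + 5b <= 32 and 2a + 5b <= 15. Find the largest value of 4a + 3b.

28

The continuous relaxation peaks at (7.5, 0) with value 30.00; rounding to a feasible lattice point costs some objective.
(a,b)=(7,0): 4·7+5·0=28≤32, 2·7+5·0=14≤15, objective 28.
(a,b)=(6,0): 4·6+5·0=24≤32, 2·6+5·0=12≤15, objective 24.
Maximum is 28 at (a,b)=(7,0).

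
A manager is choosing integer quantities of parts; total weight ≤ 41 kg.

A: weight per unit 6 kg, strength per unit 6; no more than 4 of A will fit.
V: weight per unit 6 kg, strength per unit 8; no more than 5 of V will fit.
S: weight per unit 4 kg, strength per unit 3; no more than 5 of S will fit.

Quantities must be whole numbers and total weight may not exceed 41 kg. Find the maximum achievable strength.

49

This is a bounded integer knapsack.
1×A, 5×V, and 1×S: weight 40 ≤ 41, strength 1·6 + 5·8 + 1·3 = 49.
2×A, 4×V, and 1×S: weight 40 ≤ 41, strength 2·6 + 4·8 + 1·3 = 47.
Best is 49.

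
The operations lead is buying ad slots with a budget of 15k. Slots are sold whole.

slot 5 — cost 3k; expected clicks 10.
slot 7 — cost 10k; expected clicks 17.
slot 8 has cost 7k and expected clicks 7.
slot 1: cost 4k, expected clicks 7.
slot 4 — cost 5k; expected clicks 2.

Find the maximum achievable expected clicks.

Take slot 5 and slot 7: cost 3 + 10 = 13 ≤ 15, expected clicks 10 + 17 = 27.
No other feasible combination does better.

27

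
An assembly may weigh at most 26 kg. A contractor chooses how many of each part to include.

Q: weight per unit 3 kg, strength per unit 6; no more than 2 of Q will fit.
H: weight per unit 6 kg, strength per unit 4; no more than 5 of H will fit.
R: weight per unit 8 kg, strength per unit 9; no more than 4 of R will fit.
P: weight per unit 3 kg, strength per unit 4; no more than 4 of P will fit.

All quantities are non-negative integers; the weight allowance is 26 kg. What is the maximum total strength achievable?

2×Q, 1×R, and 4×P: weight 26 ≤ 26, strength 2·6 + 1·9 + 4·4 = 37.
2×Q, 2×R, and 1×P: weight 25 ≤ 26, strength 2·6 + 2·9 + 1·4 = 34.
Best is 37.

37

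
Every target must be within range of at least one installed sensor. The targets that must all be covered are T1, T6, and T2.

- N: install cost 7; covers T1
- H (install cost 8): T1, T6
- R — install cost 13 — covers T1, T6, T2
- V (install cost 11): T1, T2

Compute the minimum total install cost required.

R alone covers T1, T6, T2 — every target.
Total install cost: 13.

13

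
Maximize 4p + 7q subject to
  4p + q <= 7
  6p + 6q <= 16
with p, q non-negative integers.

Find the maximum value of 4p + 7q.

(p,q)=(0,2): 4·0+1·2=2≤7, 6·0+6·2=12≤16, objective 14.
(p,q)=(1,1): 4·1+1·1=5≤7, 6·1+6·1=12≤16, objective 11.
(p,q)=(0,1): 4·0+1·1=1≤7, 6·0+6·1=6≤16, objective 7.
Maximum is 14 at (p,q)=(0,2).

14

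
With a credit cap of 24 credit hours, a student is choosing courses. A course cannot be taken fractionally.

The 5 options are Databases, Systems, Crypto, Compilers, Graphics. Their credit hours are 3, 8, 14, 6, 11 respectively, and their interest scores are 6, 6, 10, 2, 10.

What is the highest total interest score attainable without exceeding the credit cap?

Allowing fractional choices, the relaxed optimum would be about 23.4, but courses are indivisible.
Databases + Compilers + Graphics: credit hours 3 + 6 + 11 = 20 ≤ 24, interest score 6 + 2 + 10 = 18.
Databases + Systems + Graphics: credit hours 3 + 8 + 11 = 22 ≤ 24, interest score 6 + 6 + 10 = 22.
Best is Databases, Systems, and Graphics with total interest score 22.

22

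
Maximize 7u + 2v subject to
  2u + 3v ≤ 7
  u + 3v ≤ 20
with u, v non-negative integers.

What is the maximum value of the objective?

(u,v)=(3,0): 2·3+3·0=6≤7, 1·3+3·0=3≤20, objective 21.
(u,v)=(2,1): 2·2+3·1=7≤7, 1·2+3·1=5≤20, objective 16.
(u,v)=(2,0): 2·2+3·0=4≤7, 1·2+3·0=2≤20, objective 14.
No feasible integer point exceeds 21.

21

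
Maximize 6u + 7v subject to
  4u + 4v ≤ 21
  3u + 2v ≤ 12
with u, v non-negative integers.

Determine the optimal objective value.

The continuous relaxation peaks at (0, 5.25) with value 36.75; rounding to a feasible lattice point costs some objective.
(u,v)=(0,5): 4·0+4·5=20≤21, 3·0+2·5=10≤12, objective 35.
(u,v)=(1,4): 4·1+4·4=20≤21, 3·1+2·4=11≤12, objective 34.
Maximum is 35 at (u,v)=(0,5).

35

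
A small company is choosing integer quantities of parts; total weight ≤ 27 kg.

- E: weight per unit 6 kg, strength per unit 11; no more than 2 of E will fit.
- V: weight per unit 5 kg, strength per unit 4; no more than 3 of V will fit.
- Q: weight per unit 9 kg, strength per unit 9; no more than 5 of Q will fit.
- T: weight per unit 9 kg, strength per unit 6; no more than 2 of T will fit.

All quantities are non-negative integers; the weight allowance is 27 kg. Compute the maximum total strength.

E has the best ratio (11/6); taking only E gives at most 2×11 = 22 (stopped by the supply cap of 2).
Mixing does better — 2×E, 1×V, and 1×Q: weight 26 ≤ 27, strength 2·11 + 1·4 + 1·9 = 35.

35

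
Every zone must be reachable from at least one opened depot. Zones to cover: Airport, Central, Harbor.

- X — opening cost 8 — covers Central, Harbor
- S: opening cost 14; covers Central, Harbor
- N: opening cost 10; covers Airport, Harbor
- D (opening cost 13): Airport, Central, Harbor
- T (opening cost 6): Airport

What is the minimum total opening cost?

13

The greedy cost-per-new-zone heuristic would pick X and T for 14, but a cheaper cover exists.
D alone covers Airport, Central, Harbor — every zone.
Total opening cost: 13.
No cover costs less than 13.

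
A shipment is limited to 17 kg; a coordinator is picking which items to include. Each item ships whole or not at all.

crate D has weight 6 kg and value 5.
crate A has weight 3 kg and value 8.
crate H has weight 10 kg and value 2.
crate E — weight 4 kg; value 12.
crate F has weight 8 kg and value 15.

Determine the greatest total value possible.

35

crate D + crate A + crate F: weight 6 + 3 + 8 = 17 ≤ 17, value 5 + 8 + 15 = 28.
crate A + crate E + crate F: weight 3 + 4 + 8 = 15 ≤ 17, value 8 + 12 + 15 = 35.
crate E + crate F: weight 4 + 8 = 12 ≤ 17, value 12 + 15 = 27.
Best is crate A, crate E, and crate F with total value 35.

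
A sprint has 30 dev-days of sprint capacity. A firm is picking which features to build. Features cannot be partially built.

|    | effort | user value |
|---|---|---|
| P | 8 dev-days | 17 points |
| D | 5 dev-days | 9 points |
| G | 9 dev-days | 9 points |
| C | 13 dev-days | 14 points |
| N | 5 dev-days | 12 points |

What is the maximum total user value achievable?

47

Allowing fractional choices, the relaxed optimum would be about 50.9, but features are indivisible.
P + D + G + N: effort 8 + 5 + 9 + 5 = 27 ≤ 30, user value 17 + 9 + 9 + 12 = 47.
P + C + N: effort 8 + 13 + 5 = 26 ≤ 30, user value 17 + 14 + 12 = 43.
Best is P, D, G, and N with total user value 47.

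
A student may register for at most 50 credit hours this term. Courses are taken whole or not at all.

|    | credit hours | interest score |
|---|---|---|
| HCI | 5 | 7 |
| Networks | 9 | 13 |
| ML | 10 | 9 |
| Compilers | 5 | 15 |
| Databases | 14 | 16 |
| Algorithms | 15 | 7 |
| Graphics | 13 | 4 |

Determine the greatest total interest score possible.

60

Take HCI, Networks, ML, Compilers, and Databases: credit hours 5 + 9 + 10 + 5 + 14 = 43 ≤ 50, interest score 7 + 13 + 9 + 15 + 16 = 60.
No other feasible combination does better.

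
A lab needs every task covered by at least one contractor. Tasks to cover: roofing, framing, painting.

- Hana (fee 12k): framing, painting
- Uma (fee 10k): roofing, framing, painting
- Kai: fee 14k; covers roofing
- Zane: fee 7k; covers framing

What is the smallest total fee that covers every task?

This is a weighted set-cover instance.
Uma alone covers roofing, framing, painting — every task.
Total fee: 10.
No cover costs less than 10.

10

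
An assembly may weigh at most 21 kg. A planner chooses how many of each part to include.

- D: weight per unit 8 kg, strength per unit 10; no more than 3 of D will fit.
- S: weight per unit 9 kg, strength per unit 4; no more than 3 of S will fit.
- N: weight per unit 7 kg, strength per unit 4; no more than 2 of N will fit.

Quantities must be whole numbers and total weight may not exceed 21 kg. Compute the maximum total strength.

20

D has the best ratio (10/8); taking only D gives at most 2×10 = 20 (stopped by the weight limit).
Optimal: 2×D: weight 16 ≤ 21, strength 2·10 = 20.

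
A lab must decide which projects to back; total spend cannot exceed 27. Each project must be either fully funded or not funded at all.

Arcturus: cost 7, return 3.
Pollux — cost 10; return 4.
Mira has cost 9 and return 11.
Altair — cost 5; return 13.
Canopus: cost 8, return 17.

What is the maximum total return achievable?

Mira + Altair + Canopus: cost 9 + 5 + 8 = 22 ≤ 27, return 11 + 13 + 17 = 41.
Pollux + Altair + Canopus: cost 10 + 5 + 8 = 23 ≤ 27, return 4 + 13 + 17 = 34.
Best is Mira, Altair, and Canopus with total return 41.

41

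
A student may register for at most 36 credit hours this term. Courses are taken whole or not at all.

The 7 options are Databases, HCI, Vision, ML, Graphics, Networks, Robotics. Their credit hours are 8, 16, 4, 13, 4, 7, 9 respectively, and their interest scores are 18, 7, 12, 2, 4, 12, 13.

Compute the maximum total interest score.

59

This is an integer program with binary decision variables.
Allowing fractional choices, the relaxed optimum would be about 60.8, but courses are indivisible.
Databases + Vision + Networks + Robotics: credit hours 8 + 4 + 7 + 9 = 28 ≤ 36, interest score 18 + 12 + 12 + 13 = 55.
Databases + HCI + Vision + Networks: credit hours 8 + 16 + 4 + 7 = 35 ≤ 36, interest score 18 + 7 + 12 + 12 = 49.
Databases + Vision + Graphics + Networks + Robotics: credit hours 8 + 4 + 4 + 7 + 9 = 32 ≤ 36, interest score 18 + 12 + 4 + 12 + 13 = 59.
Best is Databases, Vision, Graphics, Networks, and Robotics with total interest score 59.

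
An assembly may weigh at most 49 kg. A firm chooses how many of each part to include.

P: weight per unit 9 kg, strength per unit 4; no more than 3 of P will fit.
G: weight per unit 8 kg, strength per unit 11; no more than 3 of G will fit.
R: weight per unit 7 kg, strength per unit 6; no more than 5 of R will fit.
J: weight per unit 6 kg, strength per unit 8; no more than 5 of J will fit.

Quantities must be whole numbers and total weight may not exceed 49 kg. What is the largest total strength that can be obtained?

65

This is a bounded integer knapsack.
G has the best ratio (11/8); taking only G gives at most 3×11 = 33 (stopped by the supply cap of 3).
Mixing does better — 3×G and 4×J: weight 48 ≤ 49, strength 3·11 + 4·8 = 65.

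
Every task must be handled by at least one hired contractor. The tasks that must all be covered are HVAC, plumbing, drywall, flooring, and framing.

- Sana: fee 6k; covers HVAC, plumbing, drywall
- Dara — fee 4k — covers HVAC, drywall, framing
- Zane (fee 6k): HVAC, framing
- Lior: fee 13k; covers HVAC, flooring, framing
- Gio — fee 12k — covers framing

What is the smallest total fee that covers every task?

19

The greedy cost-per-new-task heuristic would pick Dara, Sana, and Lior for 23, but a cheaper cover exists.
Choose Sana and Lior: together they cover HVAC, plumbing, drywall, flooring, framing — every task.
Total fee: 6 + 13 = 19.
No cover costs less than 19.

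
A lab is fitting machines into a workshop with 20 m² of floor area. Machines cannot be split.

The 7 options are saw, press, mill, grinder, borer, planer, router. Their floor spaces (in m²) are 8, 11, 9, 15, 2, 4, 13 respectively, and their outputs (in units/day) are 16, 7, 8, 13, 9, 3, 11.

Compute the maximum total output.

Take saw, mill, and borer: floor space 8 + 9 + 2 = 19 ≤ 20, output 16 + 8 + 9 = 33.
No other feasible combination does better.

33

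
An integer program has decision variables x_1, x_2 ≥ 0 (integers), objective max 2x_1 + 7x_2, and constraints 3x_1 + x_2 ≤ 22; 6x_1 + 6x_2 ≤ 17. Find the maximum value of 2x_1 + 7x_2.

The continuous relaxation peaks at (0, 2.83) with value 19.83; rounding to a feasible lattice point costs some objective.
(x_1,x_2)=(0,2): 3·0+1·2=2≤22, 6·0+6·2=12≤17, objective 14.
(x_1,x_2)=(1,1): 3·1+1·1=4≤22, 6·1+6·1=12≤17, objective 9.
(x_1,x_2)=(0,1): 3·0+1·1=1≤22, 6·0+6·1=6≤17, objective 7.
Maximum is 14 at (x_1,x_2)=(0,2).

14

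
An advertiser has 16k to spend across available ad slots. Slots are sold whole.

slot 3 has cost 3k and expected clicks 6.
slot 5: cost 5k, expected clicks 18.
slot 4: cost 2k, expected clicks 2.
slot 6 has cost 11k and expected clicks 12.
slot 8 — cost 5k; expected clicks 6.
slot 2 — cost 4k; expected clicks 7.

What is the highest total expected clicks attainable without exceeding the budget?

33

Take slot 3, slot 5, slot 4, and slot 2: cost 3 + 5 + 2 + 4 = 14 ≤ 16, expected clicks 6 + 18 + 2 + 7 = 33.
No feasible combination exceeds this.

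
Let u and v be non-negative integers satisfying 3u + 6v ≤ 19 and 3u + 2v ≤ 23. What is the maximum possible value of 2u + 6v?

18

Relaxing integrality, the LP optimum is 19.00 at (u,v) = (0, 3.17), which is not an integer point.
(u,v)=(0,3): 3·0+6·3=18≤19, 3·0+2·3=6≤23, objective 18.
(u,v)=(1,2): 3·1+6·2=15≤19, 3·1+2·2=7≤23, objective 14.
(u,v)=(0,2): 3·0+6·2=12≤19, 3·0+2·2=4≤23, objective 12.
No feasible integer point exceeds 18.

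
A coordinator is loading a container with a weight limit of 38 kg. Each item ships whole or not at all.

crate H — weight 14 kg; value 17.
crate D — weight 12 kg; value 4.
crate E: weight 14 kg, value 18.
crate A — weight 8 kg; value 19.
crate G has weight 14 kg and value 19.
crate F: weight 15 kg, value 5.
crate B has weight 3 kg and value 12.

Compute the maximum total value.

56

Take crate E, crate A, and crate G: weight 14 + 8 + 14 = 36 ≤ 38, value 18 + 19 + 19 = 56.
No other feasible combination does better.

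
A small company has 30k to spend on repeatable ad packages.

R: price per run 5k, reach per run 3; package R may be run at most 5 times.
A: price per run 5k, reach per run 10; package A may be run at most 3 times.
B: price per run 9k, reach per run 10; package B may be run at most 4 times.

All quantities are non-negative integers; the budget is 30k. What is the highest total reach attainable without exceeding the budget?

43

Take 1×R, 3×A, and 1×B: price 29 ≤ 30, reach 1·3 + 3·10 + 1·10 = 43.
A has the best ratio (10/5) and is taken to its limit of 3; remaining capacity is filled optimally with the others.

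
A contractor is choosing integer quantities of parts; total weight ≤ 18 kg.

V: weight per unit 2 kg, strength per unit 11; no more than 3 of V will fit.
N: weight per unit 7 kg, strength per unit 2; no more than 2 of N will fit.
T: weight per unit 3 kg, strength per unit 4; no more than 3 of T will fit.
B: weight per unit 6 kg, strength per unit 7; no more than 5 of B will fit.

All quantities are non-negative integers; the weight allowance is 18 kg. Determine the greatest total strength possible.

3×V, 2×T, and 1×B: weight 18 ≤ 18, strength 3·11 + 2·4 + 1·7 = 48.
3×V and 2×B: weight 18 ≤ 18, strength 3·11 + 2·7 = 47.
Best is 48.

48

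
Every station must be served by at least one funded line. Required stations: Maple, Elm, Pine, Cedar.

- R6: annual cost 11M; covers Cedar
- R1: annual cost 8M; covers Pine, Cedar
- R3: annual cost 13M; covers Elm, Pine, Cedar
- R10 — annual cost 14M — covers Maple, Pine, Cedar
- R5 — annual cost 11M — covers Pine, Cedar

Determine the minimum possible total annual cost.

27

The greedy cost-per-new-station heuristic would pick R1, R3, and R10 for 35, but a cheaper cover exists.
Choose R3 and R10: together they cover Maple, Elm, Pine, Cedar — every station.
Total annual cost: 13 + 14 = 27.
No cover costs less than 27.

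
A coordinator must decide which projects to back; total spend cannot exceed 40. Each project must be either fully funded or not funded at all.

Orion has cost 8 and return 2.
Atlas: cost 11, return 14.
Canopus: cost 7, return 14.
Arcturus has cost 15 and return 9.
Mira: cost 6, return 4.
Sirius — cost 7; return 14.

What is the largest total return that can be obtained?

51

Orion + Atlas + Canopus + Mira + Sirius: cost 8 + 11 + 7 + 6 + 7 = 39 ≤ 40, return 2 + 14 + 14 + 4 + 14 = 48.
Atlas + Canopus + Arcturus + Sirius: cost 11 + 7 + 15 + 7 = 40 ≤ 40, return 14 + 14 + 9 + 14 = 51.
Atlas + Canopus + Mira + Sirius: cost 11 + 7 + 6 + 7 = 31 ≤ 40, return 14 + 14 + 4 + 14 = 46.
Best is Atlas, Canopus, Arcturus, and Sirius with total return 51.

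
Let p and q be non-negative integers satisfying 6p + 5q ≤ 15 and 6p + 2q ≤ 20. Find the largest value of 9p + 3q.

18

The continuous relaxation peaks at (2.5, 0) with value 22.50; rounding to a feasible lattice point costs some objective.
(p,q)=(2,0): 6·2+5·0=12≤15, 6·2+2·0=12≤20, objective 18.
(p,q)=(1,1): 6·1+5·1=11≤15, 6·1+2·1=8≤20, objective 12.
(p,q)=(1,0): 6·1+5·0=6≤15, 6·1+2·0=6≤20, objective 9.
The best lattice point is (2,0), giving 18.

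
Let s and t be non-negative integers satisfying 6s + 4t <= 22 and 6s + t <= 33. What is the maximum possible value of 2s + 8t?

40

Relaxing integrality, the LP optimum is 44.00 at (s,t) = (0, 5.5), which is not an integer point.
(s,t)=(0,5): 6·0+4·5=20≤22, 6·0+1·5=5≤33, objective 40.
(s,t)=(1,4): 6·1+4·4=22≤22, 6·1+1·4=10≤33, objective 34.
(s,t)=(0,4): 6·0+4·4=16≤22, 6·0+1·4=4≤33, objective 32.
No feasible integer point exceeds 40.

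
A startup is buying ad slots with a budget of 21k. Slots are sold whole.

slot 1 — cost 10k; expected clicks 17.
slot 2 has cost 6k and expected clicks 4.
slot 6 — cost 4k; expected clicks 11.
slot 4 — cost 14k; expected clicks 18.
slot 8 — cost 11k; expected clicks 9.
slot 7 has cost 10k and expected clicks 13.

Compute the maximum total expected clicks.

32

Treat it as a binary knapsack problem.
Take slot 1, slot 2, and slot 6: cost 10 + 6 + 4 = 20 ≤ 21, expected clicks 17 + 4 + 11 = 32.
No other feasible combination does better.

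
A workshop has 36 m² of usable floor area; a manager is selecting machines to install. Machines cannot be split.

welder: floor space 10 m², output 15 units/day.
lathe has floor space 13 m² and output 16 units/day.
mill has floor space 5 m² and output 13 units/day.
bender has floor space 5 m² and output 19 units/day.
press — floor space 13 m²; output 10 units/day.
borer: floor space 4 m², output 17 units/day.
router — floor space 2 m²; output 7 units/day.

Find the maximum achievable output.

74

lathe + mill + bender + borer + router: floor space 13 + 5 + 5 + 4 + 2 = 29 ≤ 36, output 16 + 13 + 19 + 17 + 7 = 72.
welder + lathe + bender + borer + router: floor space 10 + 13 + 5 + 4 + 2 = 34 ≤ 36, output 15 + 16 + 19 + 17 + 7 = 74.
Best is welder, lathe, bender, borer, and router with total output 74.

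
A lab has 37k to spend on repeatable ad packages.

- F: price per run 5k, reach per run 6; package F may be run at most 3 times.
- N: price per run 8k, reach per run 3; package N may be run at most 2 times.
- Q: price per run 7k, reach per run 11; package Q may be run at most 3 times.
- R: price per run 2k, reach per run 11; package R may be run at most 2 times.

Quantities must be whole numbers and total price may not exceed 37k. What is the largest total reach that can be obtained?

R has the best ratio (11/2); taking only R gives at most 2×11 = 22 (stopped by the supply cap of 2).
Mixing does better — 2×F, 3×Q, and 2×R: price 35 ≤ 37, reach 2·6 + 3·11 + 2·11 = 67.

67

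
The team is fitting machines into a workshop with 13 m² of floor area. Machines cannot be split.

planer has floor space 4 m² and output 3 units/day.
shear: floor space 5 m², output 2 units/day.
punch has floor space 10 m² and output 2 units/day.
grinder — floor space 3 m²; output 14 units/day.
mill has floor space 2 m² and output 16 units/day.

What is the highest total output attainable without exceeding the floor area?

Allowing fractional choices, the relaxed optimum would be about 34.6, but machines are indivisible.
grinder + mill: floor space 3 + 2 = 5 ≤ 13, output 14 + 16 = 30.
planer + grinder + mill: floor space 4 + 3 + 2 = 9 ≤ 13, output 3 + 14 + 16 = 33.
shear + grinder + mill: floor space 5 + 3 + 2 = 10 ≤ 13, output 2 + 14 + 16 = 32.
Best is planer, grinder, and mill with total output 33.

33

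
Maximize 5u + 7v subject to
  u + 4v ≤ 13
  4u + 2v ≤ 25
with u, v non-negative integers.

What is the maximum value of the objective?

39

Relaxing integrality, the LP optimum is 39.93 at (u,v) = (5.29, 1.93), which is not an integer point.
(u,v)=(5,2): 1·5+4·2=13≤13, 4·5+2·2=24≤25, objective 39.
(u,v)=(4,2): 1·4+4·2=12≤13, 4·4+2·2=20≤25, objective 34.
(u,v)=(5,1): 1·5+4·1=9≤13, 4·5+2·1=22≤25, objective 32.
No feasible integer point exceeds 39.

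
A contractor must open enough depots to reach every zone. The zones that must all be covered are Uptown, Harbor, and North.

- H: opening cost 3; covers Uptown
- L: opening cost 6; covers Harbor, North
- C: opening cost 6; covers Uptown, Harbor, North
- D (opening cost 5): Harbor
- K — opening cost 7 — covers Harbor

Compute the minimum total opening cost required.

This is an integer covering problem.
C alone covers Uptown, Harbor, North — every zone.
Total opening cost: 6.
No cover costs less than 6.

6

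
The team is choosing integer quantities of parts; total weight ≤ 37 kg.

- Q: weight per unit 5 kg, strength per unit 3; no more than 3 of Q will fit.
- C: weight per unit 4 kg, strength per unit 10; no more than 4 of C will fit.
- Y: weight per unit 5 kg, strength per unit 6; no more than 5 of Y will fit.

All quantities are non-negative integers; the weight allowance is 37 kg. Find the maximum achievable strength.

64

4×C and 4×Y: weight 36 ≤ 37, strength 4·10 + 4·6 = 64.
1×Q, 4×C, and 3×Y: weight 36 ≤ 37, strength 1·3 + 4·10 + 3·6 = 61.
Best is 64.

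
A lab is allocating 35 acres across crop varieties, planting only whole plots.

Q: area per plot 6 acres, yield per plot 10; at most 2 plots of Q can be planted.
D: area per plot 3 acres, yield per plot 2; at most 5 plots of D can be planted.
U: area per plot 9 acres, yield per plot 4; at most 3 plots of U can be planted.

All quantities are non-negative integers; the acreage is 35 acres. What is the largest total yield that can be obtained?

32

Q has the best ratio (10/6); taking only Q gives at most 2×10 = 20 (stopped by the supply cap of 2).
Mixing does better — 2×Q, 4×D, and 1×U: area 33 ≤ 35, yield 2·10 + 4·2 + 1·4 = 32.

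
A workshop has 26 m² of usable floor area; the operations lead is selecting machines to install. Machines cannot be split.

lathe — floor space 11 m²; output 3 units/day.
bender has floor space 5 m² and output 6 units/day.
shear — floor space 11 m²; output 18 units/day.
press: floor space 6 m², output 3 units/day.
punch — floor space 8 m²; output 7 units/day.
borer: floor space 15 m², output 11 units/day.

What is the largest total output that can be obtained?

31

This is a 0-1 knapsack instance.
Allowing fractional choices, the relaxed optimum would be about 32.5, but machines are indivisible.
shear + press + punch: floor space 11 + 6 + 8 = 25 ≤ 26, output 18 + 3 + 7 = 28.
shear + borer: floor space 11 + 15 = 26 ≤ 26, output 18 + 11 = 29.
bender + shear + punch: floor space 5 + 11 + 8 = 24 ≤ 26, output 6 + 18 + 7 = 31.
Best is bender, shear, and punch with total output 31.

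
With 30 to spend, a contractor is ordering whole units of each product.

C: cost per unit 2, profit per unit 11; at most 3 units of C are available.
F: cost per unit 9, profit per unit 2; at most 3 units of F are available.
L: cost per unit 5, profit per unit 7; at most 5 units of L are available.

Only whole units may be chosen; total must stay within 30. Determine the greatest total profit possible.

Take 3×C and 4×L: cost 26 ≤ 30, profit 3·11 + 4·7 = 61.
C has the best ratio (11/2) and is taken to its limit of 3; remaining capacity is filled optimally with the others.

61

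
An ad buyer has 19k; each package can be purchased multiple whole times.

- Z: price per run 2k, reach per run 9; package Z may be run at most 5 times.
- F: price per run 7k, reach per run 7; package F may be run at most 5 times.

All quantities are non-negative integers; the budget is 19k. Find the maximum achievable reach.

52

Z has the best ratio (9/2); taking only Z gives at most 5×9 = 45 (stopped by the supply cap of 5).
Mixing does better — 5×Z and 1×F: price 17 ≤ 19, reach 5·9 + 1·7 = 52.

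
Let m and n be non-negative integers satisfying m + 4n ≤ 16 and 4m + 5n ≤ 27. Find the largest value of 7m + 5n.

Relaxing integrality, the LP optimum is 47.25 at (m,n) = (6.75, 0), which is not an integer point.
(m,n)=(6,0): 1·6+4·0=6≤16, 4·6+5·0=24≤27, objective 42.
(m,n)=(5,1): 1·5+4·1=9≤16, 4·5+5·1=25≤27, objective 40.
(m,n)=(5,0): 1·5+4·0=5≤16, 4·5+5·0=20≤27, objective 35.
Maximum is 42 at (m,n)=(6,0).

42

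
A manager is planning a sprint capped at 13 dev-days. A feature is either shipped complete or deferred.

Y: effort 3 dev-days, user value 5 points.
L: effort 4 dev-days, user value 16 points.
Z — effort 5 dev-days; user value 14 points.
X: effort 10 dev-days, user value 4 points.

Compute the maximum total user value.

35

Take Y, L, and Z: effort 3 + 4 + 5 = 12 ≤ 13, user value 5 + 16 + 14 = 35.
No other feasible combination does better.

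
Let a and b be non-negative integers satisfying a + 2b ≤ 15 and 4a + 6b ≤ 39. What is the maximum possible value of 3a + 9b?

54

(a,b)=(0,6): 1·0+2·6=12≤15, 4·0+6·6=36≤39, objective 54.
(a,b)=(1,5): 1·1+2·5=11≤15, 4·1+6·5=34≤39, objective 48.
The best lattice point is (0,6), giving 54.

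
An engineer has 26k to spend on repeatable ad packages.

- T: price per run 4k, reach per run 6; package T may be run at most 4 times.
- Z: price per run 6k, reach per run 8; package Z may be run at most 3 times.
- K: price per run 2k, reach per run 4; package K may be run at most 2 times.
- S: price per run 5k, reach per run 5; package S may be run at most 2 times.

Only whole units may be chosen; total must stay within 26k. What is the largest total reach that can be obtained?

This is a bounded integer knapsack.
K has the best ratio (4/2); taking only K gives at most 2×4 = 8 (stopped by the supply cap of 2).
Mixing does better — 4×T, 1×Z, and 2×K: price 26 ≤ 26, reach 4·6 + 1·8 + 2·4 = 40.

40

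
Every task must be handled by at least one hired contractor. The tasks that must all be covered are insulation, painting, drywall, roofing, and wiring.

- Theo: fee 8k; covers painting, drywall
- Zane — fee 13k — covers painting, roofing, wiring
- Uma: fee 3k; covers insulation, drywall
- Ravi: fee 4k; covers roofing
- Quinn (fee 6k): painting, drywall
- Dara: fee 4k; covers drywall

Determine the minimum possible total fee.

16

Choose Zane and Uma: together they cover insulation, painting, drywall, roofing, wiring — every task.
Total fee: 13 + 3 = 16.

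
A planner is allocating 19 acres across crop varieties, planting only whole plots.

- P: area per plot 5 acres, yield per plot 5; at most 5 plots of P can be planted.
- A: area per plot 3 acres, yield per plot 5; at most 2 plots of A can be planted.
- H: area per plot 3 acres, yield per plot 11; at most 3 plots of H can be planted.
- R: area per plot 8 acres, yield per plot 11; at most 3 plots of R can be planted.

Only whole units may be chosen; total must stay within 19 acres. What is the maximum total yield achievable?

Take 3×H and 1×R: area 17 ≤ 19, yield 3·11 + 1·11 = 44.
H has the best ratio (11/3) and is taken to its limit of 3; remaining capacity is filled optimally with the others.

44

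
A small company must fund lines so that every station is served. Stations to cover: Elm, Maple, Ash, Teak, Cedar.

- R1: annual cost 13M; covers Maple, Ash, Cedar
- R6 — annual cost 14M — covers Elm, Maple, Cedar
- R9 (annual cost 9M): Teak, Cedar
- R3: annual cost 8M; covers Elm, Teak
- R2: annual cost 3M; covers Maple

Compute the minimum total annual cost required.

21

The greedy cost-per-new-station heuristic would pick R2, R3, and R1 for 24, but a cheaper cover exists.
Choose R1 and R3: together they cover Elm, Maple, Ash, Teak, Cedar — every station.
Total annual cost: 13 + 8 = 21.
No cover costs less than 21.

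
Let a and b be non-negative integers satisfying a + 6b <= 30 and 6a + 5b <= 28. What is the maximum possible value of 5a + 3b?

21

(a,b)=(3,2) is feasible, giving 21.
(a,b)=(4,0) is feasible, giving 20.
(a,b)=(2,3) is feasible, giving 19.
No feasible integer point exceeds 21.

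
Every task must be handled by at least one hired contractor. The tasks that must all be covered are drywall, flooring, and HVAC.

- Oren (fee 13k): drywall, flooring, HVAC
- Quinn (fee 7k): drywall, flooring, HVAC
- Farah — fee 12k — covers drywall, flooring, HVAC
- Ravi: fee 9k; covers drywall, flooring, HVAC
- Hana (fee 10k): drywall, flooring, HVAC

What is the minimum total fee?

7

Quinn alone covers drywall, flooring, HVAC — every task.
Total fee: 7.
No cover costs less than 7.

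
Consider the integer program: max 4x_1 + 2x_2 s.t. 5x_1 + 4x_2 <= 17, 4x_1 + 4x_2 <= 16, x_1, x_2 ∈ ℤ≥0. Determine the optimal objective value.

12

Relaxing integrality, the LP optimum is 13.60 at (x_1,x_2) = (3.4, 0), which is not an integer point.
(x_1,x_2)=(3,0): 5·3+4·0=15≤17, 4·3+4·0=12≤16, objective 12.
(x_1,x_2)=(2,1): 5·2+4·1=14≤17, 4·2+4·1=12≤16, objective 10.
(x_1,x_2)=(2,0): 5·2+4·0=10≤17, 4·2+4·0=8≤16, objective 8.
Maximum is 12 at (x_1,x_2)=(3,0).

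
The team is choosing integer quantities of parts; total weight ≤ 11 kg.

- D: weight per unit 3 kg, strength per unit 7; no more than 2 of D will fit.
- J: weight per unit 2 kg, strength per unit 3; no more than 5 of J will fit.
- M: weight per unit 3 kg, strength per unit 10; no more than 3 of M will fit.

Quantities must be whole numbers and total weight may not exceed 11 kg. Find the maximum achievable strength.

33

3×M: weight 9 ≤ 11, strength 3·10 = 30.
1×J and 3×M: weight 11 ≤ 11, strength 1·3 + 3·10 = 33.
Best is 33.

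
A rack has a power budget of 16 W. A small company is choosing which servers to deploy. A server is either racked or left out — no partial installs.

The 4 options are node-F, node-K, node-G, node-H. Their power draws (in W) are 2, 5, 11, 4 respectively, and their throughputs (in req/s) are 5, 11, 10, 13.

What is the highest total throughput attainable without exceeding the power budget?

Allowing fractional choices, the relaxed optimum would be about 33.5, but servers are indivisible.
node-K + node-H: power draw 5 + 4 = 9 ≤ 16, throughput 11 + 13 = 24.
node-G + node-H: power draw 11 + 4 = 15 ≤ 16, throughput 10 + 13 = 23.
node-F + node-K + node-H: power draw 2 + 5 + 4 = 11 ≤ 16, throughput 5 + 11 + 13 = 29.
Best is node-F, node-K, and node-H with total throughput 29.

29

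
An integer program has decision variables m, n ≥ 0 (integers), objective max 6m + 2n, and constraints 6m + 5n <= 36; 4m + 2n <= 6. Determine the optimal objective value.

8

Relaxing integrality, the LP optimum is 9.00 at (m,n) = (1.5, 0), which is not an integer point.
(m,n)=(1,1): 6·1+5·1=11≤36, 4·1+2·1=6≤6, objective 8.
(m,n)=(1,0): 6·1+5·0=6≤36, 4·1+2·0=4≤6, objective 6.
No feasible integer point exceeds 8.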